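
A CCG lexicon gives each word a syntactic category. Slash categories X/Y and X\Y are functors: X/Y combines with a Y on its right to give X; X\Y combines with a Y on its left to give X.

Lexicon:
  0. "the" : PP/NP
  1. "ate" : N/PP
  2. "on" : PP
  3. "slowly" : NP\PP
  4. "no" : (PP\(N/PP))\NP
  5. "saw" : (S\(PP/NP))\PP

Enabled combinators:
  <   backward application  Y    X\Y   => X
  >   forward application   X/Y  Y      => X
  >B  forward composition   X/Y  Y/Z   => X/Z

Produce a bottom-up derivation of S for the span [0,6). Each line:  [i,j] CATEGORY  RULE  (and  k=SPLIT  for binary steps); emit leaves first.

[0,6] S   <
  [0,1] "the" : PP/NP
  [1,6] S\(PP/NP)   <
    [1,5] PP   <
      [1,2] "ate" : N/PP
      [2,5] PP\(N/PP)   <
        [2,4] NP   <
          [2,3] "on" : PP
          [3,4] "slowly" : NP\PP
        [4,5] "no" : (PP\(N/PP))\NP
    [5,6] "saw" : (S\(PP/NP))\PP

[0,1] PP/NP  lex  "the"
[1,2] N/PP  lex  "ate"
[2,3] PP  lex  "on"
[3,4] NP\PP  lex  "slowly"
[2,4] NP  <  k=3
[4,5] (PP\(N/PP))\NP  lex  "no"
[2,5] PP\(N/PP)  <  k=4
[1,5] PP  <  k=2
[5,6] (S\(PP/NP))\PP  lex  "saw"
[1,6] S\(PP/NP)  <  k=5
[0,6] S  <  k=1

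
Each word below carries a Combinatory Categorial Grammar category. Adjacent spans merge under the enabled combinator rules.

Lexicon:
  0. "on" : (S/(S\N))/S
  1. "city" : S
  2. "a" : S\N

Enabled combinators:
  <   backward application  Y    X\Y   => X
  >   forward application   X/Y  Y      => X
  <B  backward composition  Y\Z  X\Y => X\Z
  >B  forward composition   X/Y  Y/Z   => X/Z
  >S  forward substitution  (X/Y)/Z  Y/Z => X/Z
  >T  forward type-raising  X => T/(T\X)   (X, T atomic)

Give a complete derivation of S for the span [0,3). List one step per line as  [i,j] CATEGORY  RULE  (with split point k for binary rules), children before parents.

[0,3] S   >
  [0,2] S/(S\N)   >
    [0,1] "on" : (S/(S\N))/S
    [1,2] "city" : S
  [2,3] "a" : S\N

[0,1] (S/(S\N))/S  lex  "on"
[1,2] S  lex  "city"
[0,2] S/(S\N)  >  k=1
[2,3] S\N  lex  "a"
[0,3] S  >  k=2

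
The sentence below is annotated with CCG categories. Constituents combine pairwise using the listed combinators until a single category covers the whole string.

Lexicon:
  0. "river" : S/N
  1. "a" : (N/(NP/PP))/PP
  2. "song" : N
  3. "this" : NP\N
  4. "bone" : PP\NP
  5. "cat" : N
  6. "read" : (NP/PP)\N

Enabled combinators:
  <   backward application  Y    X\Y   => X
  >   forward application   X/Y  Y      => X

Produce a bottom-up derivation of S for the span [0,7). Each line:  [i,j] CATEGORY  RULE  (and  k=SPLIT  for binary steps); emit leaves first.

[0,1] S/N  lex  "river"
[1,2] (N/(NP/PP))/PP  lex  "a"
[2,3] N  lex  "song"
[3,4] NP\N  lex  "this"
[2,4] NP  <  k=3
[4,5] PP\NP  lex  "bone"
[2,5] PP  <  k=4
[1,5] N/(NP/PP)  >  k=2
[5,6] N  lex  "cat"
[6,7] (NP/PP)\N  lex  "read"
[5,7] NP/PP  <  k=6
[1,7] N  >  k=5
[0,7] S  >  k=1

[0,7] S   >
  [0,1] "river" : S/N
  [1,7] N   >
    [1,5] N/(NP/PP)   >
      [1,2] "a" : (N/(NP/PP))/PP
      [2,5] PP   <
        [2,4] NP   <
          [2,3] "song" : N
          [3,4] "this" : NP\N
        [4,5] "bone" : PP\NP
    [5,7] NP/PP   <
      [5,6] "cat" : N
      [6,7] "read" : (NP/PP)\N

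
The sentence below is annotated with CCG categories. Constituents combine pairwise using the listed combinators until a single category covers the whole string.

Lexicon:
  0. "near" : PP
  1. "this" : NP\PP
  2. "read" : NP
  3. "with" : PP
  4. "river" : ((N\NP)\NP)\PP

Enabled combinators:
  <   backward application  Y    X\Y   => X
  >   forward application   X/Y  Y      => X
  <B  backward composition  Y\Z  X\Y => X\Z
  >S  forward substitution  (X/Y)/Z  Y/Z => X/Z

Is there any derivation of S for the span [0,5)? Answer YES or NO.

NO

PP NP\PP NP PP ((N\NP)\NP)\PP
CKY chart[0,5] = {N}; S ∉ chart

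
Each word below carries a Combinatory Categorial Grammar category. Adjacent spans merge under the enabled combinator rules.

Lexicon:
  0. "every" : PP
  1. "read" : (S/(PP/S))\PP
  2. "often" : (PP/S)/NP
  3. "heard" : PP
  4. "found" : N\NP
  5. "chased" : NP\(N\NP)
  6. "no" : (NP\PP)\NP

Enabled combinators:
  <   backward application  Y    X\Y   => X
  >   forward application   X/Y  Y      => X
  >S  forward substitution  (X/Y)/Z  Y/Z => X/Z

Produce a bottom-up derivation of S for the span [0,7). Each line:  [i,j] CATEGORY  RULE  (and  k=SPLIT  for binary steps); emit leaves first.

[0,7] S   >
  [0,2] S/(PP/S)   <
    [0,1] "every" : PP
    [1,2] "read" : (S/(PP/S))\PP
  [2,7] PP/S   >
    [2,3] "often" : (PP/S)/NP
    [3,7] NP   <
      [3,4] "heard" : PP
      [4,7] NP\PP   <
        [4,6] NP   <
          [4,5] "found" : N\NP
          [5,6] "chased" : NP\(N\NP)
        [6,7] "no" : (NP\PP)\NP

[0,1] PP  lex  "every"
[1,2] (S/(PP/S))\PP  lex  "read"
[0,2] S/(PP/S)  <  k=1
[2,3] (PP/S)/NP  lex  "often"
[3,4] PP  lex  "heard"
[4,5] N\NP  lex  "found"
[5,6] NP\(N\NP)  lex  "chased"
[4,6] NP  <  k=5
[6,7] (NP\PP)\NP  lex  "no"
[4,7] NP\PP  <  k=6
[3,7] NP  <  k=4
[2,7] PP/S  >  k=3
[0,7] S  >  k=2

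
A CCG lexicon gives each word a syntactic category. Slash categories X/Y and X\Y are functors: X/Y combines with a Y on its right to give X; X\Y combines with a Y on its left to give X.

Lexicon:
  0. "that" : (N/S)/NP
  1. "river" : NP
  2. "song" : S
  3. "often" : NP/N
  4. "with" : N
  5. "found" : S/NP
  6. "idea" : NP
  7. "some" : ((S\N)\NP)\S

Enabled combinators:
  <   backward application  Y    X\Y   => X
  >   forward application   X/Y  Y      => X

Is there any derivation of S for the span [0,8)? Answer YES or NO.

[0,8] S   <
  [0,3] N   >
    [0,2] N/S   >
      [0,1] "that" : (N/S)/NP
      [1,2] "river" : NP
    [2,3] "song" : S
  [3,8] S\N   <
    [3,5] NP   >
      [3,4] "often" : NP/N
      [4,5] "with" : N
    [5,8] (S\N)\NP   <
      [5,7] S   >
        [5,6] "found" : S/NP
        [6,7] "idea" : NP
      [7,8] "some" : ((S\N)\NP)\S

YES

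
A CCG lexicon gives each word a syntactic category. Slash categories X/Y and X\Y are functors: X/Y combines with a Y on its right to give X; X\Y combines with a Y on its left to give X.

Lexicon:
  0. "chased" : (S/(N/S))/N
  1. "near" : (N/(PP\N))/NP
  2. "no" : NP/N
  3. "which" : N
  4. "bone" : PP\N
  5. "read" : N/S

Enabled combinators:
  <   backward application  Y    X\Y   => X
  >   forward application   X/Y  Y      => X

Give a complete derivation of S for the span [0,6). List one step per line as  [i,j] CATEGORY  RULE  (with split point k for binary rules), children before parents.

[0,6] S   >
  [0,5] S/(N/S)   >
    [0,1] "chased" : (S/(N/S))/N
    [1,5] N   >
      [1,4] N/(PP\N)   >
        [1,2] "near" : (N/(PP\N))/NP
        [2,4] NP   >
          [2,3] "no" : NP/N
          [3,4] "which" : N
      [4,5] "bone" : PP\N
  [5,6] "read" : N/S

[0,1] (S/(N/S))/N  lex  "chased"
[1,2] (N/(PP\N))/NP  lex  "near"
[2,3] NP/N  lex  "no"
[3,4] N  lex  "which"
[2,4] NP  >  k=3
[1,4] N/(PP\N)  >  k=2
[4,5] PP\N  lex  "bone"
[1,5] N  >  k=4
[0,5] S/(N/S)  >  k=1
[5,6] N/S  lex  "read"
[0,6] S  >  k=5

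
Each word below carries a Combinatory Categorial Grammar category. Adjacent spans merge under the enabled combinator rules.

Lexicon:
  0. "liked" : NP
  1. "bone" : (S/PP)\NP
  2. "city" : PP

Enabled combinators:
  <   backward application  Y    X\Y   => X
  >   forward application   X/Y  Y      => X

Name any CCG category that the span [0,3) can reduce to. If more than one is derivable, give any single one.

S

[0,3] S   >
  [0,2] S/PP   <
    [0,1] "liked" : NP
    [1,2] "bone" : (S/PP)\NP
  [2,3] "city" : PP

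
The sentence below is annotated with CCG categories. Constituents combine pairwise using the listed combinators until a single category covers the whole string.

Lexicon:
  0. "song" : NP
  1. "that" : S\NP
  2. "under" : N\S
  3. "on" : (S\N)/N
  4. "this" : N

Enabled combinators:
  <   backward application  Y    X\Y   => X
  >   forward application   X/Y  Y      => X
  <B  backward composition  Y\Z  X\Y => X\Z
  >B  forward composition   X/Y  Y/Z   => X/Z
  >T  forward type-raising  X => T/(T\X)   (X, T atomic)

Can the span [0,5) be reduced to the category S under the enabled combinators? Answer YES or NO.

YES

[0,5] S   <
  [0,3] N   >
    [0,1] N/(N\NP)   >T
      [0,1] "song" : NP
    [1,3] N\NP   <B
      [1,2] "that" : S\NP
      [2,3] "under" : N\S
  [3,5] S\N   >
    [3,4] "on" : (S\N)/N
    [4,5] "this" : N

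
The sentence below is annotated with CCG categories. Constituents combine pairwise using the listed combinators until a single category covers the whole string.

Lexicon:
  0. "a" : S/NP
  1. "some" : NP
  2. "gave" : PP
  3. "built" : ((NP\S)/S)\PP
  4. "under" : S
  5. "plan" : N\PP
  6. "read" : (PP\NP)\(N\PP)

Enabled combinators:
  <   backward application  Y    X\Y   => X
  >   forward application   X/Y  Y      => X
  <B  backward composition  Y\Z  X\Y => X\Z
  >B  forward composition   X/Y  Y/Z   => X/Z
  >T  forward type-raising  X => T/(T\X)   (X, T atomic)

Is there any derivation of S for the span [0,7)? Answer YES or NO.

S/NP NP PP ((NP\S)/S)\PP S N\PP (PP\NP)\(N\PP)
CKY chart[0,7] = {N/(N\PP), NP/(NP\PP), PP, PP/(PP\PP), S/(S\PP)}; S ∉ chart

NO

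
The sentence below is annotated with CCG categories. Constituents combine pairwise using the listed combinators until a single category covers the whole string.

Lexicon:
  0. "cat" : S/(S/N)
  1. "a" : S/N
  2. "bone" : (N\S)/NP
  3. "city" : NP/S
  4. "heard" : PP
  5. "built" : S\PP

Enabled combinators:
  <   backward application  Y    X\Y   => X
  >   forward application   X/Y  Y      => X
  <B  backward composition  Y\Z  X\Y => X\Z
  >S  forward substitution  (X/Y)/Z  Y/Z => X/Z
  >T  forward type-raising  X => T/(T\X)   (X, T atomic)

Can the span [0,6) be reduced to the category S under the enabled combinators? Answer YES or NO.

S/(S/N) S/N (N\S)/NP NP/S PP S\PP
CKY chart[0,6] = {N, N/(N\N), NP/(NP\N), PP/(PP\N), S/(S\N)}; S ∉ chart

NO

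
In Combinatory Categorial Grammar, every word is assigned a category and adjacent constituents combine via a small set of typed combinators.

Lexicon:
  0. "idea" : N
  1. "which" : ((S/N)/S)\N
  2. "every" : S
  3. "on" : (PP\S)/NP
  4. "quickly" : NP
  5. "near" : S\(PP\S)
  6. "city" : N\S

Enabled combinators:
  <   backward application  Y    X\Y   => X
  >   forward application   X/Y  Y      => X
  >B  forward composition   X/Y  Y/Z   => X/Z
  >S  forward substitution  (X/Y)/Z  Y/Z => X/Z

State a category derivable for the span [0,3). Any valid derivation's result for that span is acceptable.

[0,7] S   >
  [0,3] S/N   >
    [0,2] (S/N)/S   <
      [0,1] "idea" : N
      [1,2] "which" : ((S/N)/S)\N
    [2,3] "every" : S
  [3,7] N   <
    [3,6] S   <
      [3,5] PP\S   >
        [3,4] "on" : (PP\S)/NP
        [4,5] "quickly" : NP
      [5,6] "near" : S\(PP\S)
    [6,7] "city" : N\S

S/N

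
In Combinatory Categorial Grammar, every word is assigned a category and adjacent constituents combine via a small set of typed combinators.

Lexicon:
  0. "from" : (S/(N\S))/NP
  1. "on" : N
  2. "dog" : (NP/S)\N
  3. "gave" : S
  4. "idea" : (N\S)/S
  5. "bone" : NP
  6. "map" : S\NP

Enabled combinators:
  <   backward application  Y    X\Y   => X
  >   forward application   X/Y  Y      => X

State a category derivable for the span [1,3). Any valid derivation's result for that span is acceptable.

NP/S

[0,7] S   >
  [0,4] S/(N\S)   >
    [0,1] "from" : (S/(N\S))/NP
    [1,4] NP   >
      [1,3] NP/S   <
        [1,2] "on" : N
        [2,3] "dog" : (NP/S)\N
      [3,4] "gave" : S
  [4,7] N\S   >
    [4,5] "idea" : (N\S)/S
    [5,7] S   <
      [5,6] "bone" : NP
      [6,7] "map" : S\NP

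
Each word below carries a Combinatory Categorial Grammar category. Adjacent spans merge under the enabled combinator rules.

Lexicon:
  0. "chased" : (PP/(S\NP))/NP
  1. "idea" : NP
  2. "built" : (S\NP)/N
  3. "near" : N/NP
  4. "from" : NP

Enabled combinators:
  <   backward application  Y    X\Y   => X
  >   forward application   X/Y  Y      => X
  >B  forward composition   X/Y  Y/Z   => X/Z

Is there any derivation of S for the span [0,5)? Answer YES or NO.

(PP/(S\NP))/NP NP (S\NP)/N N/NP NP
CKY chart[0,5] = {PP}; S ∉ chart

NO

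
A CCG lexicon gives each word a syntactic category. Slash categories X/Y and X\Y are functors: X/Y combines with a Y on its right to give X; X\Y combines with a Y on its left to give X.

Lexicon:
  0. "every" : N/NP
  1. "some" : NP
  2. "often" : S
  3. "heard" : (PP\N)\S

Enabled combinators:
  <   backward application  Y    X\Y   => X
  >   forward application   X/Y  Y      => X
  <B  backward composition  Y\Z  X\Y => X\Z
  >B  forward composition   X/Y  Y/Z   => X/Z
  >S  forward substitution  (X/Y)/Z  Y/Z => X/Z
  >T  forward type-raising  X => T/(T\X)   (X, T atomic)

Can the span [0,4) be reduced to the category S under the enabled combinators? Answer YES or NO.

N/NP NP S (PP\N)\S
CKY chart[0,4] = {N/(N\PP), NP/(NP\PP), PP, PP/(PP\PP), S/(S\PP)}; S ∉ chart

NO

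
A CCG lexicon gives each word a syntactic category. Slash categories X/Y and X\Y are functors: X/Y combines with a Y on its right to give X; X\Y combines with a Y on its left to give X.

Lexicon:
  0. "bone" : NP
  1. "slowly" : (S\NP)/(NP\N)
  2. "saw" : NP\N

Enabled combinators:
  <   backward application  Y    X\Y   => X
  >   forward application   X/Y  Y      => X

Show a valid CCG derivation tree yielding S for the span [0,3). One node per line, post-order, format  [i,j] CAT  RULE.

[0,1] NP  lex  "bone"
[1,2] (S\NP)/(NP\N)  lex  "slowly"
[2,3] NP\N  lex  "saw"
[1,3] S\NP  >  k=2
[0,3] S  <  k=1

[0,3] S   <
  [0,1] "bone" : NP
  [1,3] S\NP   >
    [1,2] "slowly" : (S\NP)/(NP\N)
    [2,3] "saw" : NP\N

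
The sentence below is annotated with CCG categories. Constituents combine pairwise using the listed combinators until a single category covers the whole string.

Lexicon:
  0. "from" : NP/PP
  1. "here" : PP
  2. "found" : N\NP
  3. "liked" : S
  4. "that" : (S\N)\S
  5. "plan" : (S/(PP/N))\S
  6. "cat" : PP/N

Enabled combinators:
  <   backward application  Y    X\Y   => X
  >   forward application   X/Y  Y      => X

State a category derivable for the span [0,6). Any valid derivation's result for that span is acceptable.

S/(PP/N)

[0,7] S   >
  [0,6] S/(PP/N)   <
    [0,5] S   <
      [0,3] N   <
        [0,2] NP   >
          [0,1] "from" : NP/PP
          [1,2] "here" : PP
        [2,3] "found" : N\NP
      [3,5] S\N   <
        [3,4] "liked" : S
        [4,5] "that" : (S\N)\S
    [5,6] "plan" : (S/(PP/N))\S
  [6,7] "cat" : PP/N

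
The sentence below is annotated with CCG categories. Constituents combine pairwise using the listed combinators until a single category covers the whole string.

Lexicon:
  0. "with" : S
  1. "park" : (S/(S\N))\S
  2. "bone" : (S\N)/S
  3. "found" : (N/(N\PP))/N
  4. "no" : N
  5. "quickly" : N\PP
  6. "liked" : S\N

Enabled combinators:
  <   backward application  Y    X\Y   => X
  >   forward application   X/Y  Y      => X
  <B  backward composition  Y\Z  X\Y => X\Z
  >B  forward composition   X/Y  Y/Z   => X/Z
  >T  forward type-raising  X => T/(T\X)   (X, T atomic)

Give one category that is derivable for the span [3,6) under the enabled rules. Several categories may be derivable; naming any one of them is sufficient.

N

[0,7] S   >
  [0,2] S/(S\N)   <
    [0,1] "with" : S
    [1,2] "park" : (S/(S\N))\S
  [2,7] S\N   >
    [2,3] "bone" : (S\N)/S
    [3,7] S   <
      [3,6] N   >
        [3,5] N/(N\PP)   >
          [3,4] "found" : (N/(N\PP))/N
          [4,5] "no" : N
        [5,6] "quickly" : N\PP
      [6,7] "liked" : S\N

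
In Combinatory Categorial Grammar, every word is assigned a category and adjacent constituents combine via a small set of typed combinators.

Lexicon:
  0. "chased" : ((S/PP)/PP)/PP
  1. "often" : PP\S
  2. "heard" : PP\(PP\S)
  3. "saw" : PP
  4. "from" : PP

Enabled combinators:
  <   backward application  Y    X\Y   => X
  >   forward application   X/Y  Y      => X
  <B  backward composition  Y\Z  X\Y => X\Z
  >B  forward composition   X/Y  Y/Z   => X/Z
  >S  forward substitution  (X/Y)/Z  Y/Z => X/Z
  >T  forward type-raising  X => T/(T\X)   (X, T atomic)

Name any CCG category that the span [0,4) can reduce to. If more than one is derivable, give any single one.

S/PP

[0,5] S   >
  [0,4] S/PP   >
    [0,3] (S/PP)/PP   >
      [0,1] "chased" : ((S/PP)/PP)/PP
      [1,3] PP   <
        [1,2] "often" : PP\S
        [2,3] "heard" : PP\(PP\S)
    [3,4] "saw" : PP
  [4,5] "from" : PP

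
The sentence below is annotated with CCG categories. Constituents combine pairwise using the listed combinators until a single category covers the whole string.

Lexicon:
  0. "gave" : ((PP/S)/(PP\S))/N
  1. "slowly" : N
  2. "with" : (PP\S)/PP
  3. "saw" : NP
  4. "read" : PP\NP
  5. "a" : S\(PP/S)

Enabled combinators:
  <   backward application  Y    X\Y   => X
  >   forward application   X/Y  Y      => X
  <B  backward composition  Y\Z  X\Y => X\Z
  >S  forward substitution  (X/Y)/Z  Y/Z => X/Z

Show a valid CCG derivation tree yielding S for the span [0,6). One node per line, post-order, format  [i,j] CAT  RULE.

[0,6] S   <
  [0,5] PP/S   >
    [0,2] (PP/S)/(PP\S)   >
      [0,1] "gave" : ((PP/S)/(PP\S))/N
      [1,2] "slowly" : N
    [2,5] PP\S   >
      [2,3] "with" : (PP\S)/PP
      [3,5] PP   <
        [3,4] "saw" : NP
        [4,5] "read" : PP\NP
  [5,6] "a" : S\(PP/S)

[0,1] ((PP/S)/(PP\S))/N  lex  "gave"
[1,2] N  lex  "slowly"
[0,2] (PP/S)/(PP\S)  >  k=1
[2,3] (PP\S)/PP  lex  "with"
[3,4] NP  lex  "saw"
[4,5] PP\NP  lex  "read"
[3,5] PP  <  k=4
[2,5] PP\S  >  k=3
[0,5] PP/S  >  k=2
[5,6] S\(PP/S)  lex  "a"
[0,6] S  <  k=5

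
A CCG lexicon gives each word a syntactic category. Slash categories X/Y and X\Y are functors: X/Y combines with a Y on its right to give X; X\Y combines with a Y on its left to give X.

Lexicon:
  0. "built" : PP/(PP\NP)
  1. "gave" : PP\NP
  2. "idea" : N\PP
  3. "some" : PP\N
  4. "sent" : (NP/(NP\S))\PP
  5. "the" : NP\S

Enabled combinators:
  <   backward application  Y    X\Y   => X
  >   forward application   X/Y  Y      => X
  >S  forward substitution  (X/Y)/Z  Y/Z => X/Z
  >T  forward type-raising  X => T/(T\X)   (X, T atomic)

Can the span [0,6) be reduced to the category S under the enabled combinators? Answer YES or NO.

NO

PP/(PP\NP) PP\NP N\PP PP\N (NP/(NP\S))\PP NP\S
CKY chart[0,6] = {N/(N\NP), NP, NP/(NP\NP), PP/(PP\NP), S/(S\NP)}; S ∉ chart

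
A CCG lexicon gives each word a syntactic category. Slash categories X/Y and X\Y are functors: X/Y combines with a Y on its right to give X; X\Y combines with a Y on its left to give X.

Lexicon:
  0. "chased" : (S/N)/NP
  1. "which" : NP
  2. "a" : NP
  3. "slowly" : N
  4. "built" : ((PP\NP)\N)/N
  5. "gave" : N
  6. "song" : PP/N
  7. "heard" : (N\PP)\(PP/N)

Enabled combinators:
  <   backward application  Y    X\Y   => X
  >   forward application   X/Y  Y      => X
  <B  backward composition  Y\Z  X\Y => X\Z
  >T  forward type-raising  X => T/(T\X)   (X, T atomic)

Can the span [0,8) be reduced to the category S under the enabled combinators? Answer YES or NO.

[0,8] S   >
  [0,2] S/N   >
    [0,1] "chased" : (S/N)/NP
    [1,2] "which" : NP
  [2,8] N   <
    [2,3] "a" : NP
    [3,8] N\NP   <B
      [3,6] PP\NP   <
        [3,4] "slowly" : N
        [4,6] (PP\NP)\N   >
          [4,5] "built" : ((PP\NP)\N)/N
          [5,6] "gave" : N
      [6,8] N\PP   <
        [6,7] "song" : PP/N
        [7,8] "heard" : (N\PP)\(PP/N)

YES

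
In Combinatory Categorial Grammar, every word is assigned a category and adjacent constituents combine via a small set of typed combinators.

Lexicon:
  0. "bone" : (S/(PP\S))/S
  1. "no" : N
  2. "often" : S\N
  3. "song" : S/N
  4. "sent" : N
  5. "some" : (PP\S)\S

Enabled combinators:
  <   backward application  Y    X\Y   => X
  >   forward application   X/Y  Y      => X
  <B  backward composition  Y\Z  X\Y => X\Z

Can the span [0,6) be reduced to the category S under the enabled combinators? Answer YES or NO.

[0,6] S   >
  [0,3] S/(PP\S)   >
    [0,1] "bone" : (S/(PP\S))/S
    [1,3] S   <
      [1,2] "no" : N
      [2,3] "often" : S\N
  [3,6] PP\S   <
    [3,5] S   >
      [3,4] "song" : S/N
      [4,5] "sent" : N
    [5,6] "some" : (PP\S)\S

YES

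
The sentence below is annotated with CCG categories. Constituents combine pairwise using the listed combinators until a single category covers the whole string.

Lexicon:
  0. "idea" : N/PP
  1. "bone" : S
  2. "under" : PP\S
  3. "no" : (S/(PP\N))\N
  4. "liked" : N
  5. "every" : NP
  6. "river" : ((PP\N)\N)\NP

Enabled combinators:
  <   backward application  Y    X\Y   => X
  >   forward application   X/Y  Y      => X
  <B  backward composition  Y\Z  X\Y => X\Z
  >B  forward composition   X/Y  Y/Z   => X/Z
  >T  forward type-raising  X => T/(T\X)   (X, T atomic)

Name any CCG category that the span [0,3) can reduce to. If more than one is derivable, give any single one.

N

[0,7] S   >
  [0,4] S/(PP\N)   <
    [0,3] N   >
      [0,1] "idea" : N/PP
      [1,3] PP   >
        [1,2] PP/(PP\S)   >T
          [1,2] "bone" : S
        [2,3] "under" : PP\S
    [3,4] "no" : (S/(PP\N))\N
  [4,7] PP\N   <
    [4,5] "liked" : N
    [5,7] (PP\N)\N   <
      [5,6] "every" : NP
      [6,7] "river" : ((PP\N)\N)\NP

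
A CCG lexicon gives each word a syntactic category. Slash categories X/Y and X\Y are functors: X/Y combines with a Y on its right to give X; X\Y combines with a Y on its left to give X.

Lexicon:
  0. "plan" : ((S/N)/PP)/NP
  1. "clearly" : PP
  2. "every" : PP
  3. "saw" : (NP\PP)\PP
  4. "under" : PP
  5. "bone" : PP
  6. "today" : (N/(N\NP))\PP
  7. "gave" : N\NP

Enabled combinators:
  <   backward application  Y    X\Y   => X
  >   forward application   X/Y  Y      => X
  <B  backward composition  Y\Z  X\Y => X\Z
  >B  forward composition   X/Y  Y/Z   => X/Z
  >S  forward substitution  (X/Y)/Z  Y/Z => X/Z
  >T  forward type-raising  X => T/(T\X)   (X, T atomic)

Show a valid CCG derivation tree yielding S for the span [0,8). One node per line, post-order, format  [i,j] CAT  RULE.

[0,8] S   >
  [0,5] S/N   >
    [0,4] (S/N)/PP   >
      [0,1] "plan" : ((S/N)/PP)/NP
      [1,4] NP   >
        [1,2] NP/(NP\PP)   >T
          [1,2] "clearly" : PP
        [2,4] NP\PP   <
          [2,3] "every" : PP
          [3,4] "saw" : (NP\PP)\PP
    [4,5] "under" : PP
  [5,8] N   >
    [5,7] N/(N\NP)   <
      [5,6] "bone" : PP
      [6,7] "today" : (N/(N\NP))\PP
    [7,8] "gave" : N\NP

[0,1] ((S/N)/PP)/NP  lex  "plan"
[1,2] PP  lex  "clearly"
[1,2] NP/(NP\PP)  >T
[2,3] PP  lex  "every"
[3,4] (NP\PP)\PP  lex  "saw"
[2,4] NP\PP  <  k=3
[1,4] NP  >  k=2
[0,4] (S/N)/PP  >  k=1
[4,5] PP  lex  "under"
[0,5] S/N  >  k=4
[5,6] PP  lex  "bone"
[6,7] (N/(N\NP))\PP  lex  "today"
[5,7] N/(N\NP)  <  k=6
[7,8] N\NP  lex  "gave"
[5,8] N  >  k=7
[0,8] S  >  k=5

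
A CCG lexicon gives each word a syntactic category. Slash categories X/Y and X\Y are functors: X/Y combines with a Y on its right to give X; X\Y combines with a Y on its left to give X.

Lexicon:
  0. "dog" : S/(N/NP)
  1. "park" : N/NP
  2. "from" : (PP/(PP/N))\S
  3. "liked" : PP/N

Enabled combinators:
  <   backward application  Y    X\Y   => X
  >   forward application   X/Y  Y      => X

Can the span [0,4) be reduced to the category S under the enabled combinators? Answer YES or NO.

NO

S/(N/NP) N/NP (PP/(PP/N))\S PP/N
CKY chart[0,4] = {PP}; S ∉ chart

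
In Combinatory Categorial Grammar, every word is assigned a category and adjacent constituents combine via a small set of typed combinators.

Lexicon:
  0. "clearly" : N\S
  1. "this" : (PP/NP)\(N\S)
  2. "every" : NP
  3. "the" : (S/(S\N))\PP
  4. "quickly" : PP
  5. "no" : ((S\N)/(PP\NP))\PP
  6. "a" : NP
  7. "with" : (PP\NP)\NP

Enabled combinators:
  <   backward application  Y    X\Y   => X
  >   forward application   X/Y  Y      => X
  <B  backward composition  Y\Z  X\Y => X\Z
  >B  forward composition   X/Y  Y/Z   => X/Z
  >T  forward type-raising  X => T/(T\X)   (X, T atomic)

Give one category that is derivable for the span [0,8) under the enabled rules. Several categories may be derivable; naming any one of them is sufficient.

[0,8] S   >
  [0,4] S/(S\N)   <
    [0,3] PP   >
      [0,2] PP/NP   <
        [0,1] "clearly" : N\S
        [1,2] "this" : (PP/NP)\(N\S)
      [2,3] "every" : NP
    [3,4] "the" : (S/(S\N))\PP
  [4,8] S\N   >
    [4,6] (S\N)/(PP\NP)   <
      [4,5] "quickly" : PP
      [5,6] "no" : ((S\N)/(PP\NP))\PP
    [6,8] PP\NP   <
      [6,7] "a" : NP
      [7,8] "with" : (PP\NP)\NP

S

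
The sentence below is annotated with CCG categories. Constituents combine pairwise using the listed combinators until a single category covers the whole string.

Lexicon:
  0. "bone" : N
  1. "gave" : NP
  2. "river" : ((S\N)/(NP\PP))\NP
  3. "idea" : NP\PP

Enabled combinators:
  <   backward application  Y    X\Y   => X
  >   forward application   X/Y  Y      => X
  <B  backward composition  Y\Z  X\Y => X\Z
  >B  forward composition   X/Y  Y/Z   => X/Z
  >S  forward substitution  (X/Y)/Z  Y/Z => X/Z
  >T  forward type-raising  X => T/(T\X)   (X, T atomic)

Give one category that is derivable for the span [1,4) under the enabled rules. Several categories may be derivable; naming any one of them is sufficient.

[0,4] S   >
  [0,1] S/(S\N)   >T
    [0,1] "bone" : N
  [1,4] S\N   >
    [1,3] (S\N)/(NP\PP)   <
      [1,2] "gave" : NP
      [2,3] "river" : ((S\N)/(NP\PP))\NP
    [3,4] "idea" : NP\PP

S\N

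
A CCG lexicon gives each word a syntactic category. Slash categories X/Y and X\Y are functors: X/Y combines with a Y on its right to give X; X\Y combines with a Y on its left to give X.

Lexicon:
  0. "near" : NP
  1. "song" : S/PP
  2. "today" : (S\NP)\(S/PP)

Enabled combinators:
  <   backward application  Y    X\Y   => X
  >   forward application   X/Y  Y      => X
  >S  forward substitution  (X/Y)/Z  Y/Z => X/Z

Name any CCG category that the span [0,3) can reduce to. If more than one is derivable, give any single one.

[0,3] S   <
  [0,1] "near" : NP
  [1,3] S\NP   <
    [1,2] "song" : S/PP
    [2,3] "today" : (S\NP)\(S/PP)

S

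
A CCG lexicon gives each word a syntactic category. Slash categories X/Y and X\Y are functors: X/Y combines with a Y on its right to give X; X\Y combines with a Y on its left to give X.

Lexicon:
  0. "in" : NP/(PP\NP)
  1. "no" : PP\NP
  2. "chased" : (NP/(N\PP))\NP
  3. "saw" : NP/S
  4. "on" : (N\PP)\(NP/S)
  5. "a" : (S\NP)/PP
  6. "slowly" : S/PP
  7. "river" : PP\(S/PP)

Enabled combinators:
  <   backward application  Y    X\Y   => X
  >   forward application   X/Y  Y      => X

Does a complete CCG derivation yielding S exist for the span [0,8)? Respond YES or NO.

YES

[0,8] S   <
  [0,5] NP   >
    [0,3] NP/(N\PP)   <
      [0,2] NP   >
        [0,1] "in" : NP/(PP\NP)
        [1,2] "no" : PP\NP
      [2,3] "chased" : (NP/(N\PP))\NP
    [3,5] N\PP   <
      [3,4] "saw" : NP/S
      [4,5] "on" : (N\PP)\(NP/S)
  [5,8] S\NP   >
    [5,6] "a" : (S\NP)/PP
    [6,8] PP   <
      [6,7] "slowly" : S/PP
      [7,8] "river" : PP\(S/PP)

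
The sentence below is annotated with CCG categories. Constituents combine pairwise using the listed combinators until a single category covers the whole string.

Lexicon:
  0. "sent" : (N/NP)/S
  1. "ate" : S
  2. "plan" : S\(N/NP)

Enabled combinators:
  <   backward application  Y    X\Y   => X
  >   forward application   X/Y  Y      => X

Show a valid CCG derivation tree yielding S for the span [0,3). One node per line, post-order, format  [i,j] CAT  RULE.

[0,1] (N/NP)/S  lex  "sent"
[1,2] S  lex  "ate"
[0,2] N/NP  >  k=1
[2,3] S\(N/NP)  lex  "plan"
[0,3] S  <  k=2

[0,3] S   <
  [0,2] N/NP   >
    [0,1] "sent" : (N/NP)/S
    [1,2] "ate" : S
  [2,3] "plan" : S\(N/NP)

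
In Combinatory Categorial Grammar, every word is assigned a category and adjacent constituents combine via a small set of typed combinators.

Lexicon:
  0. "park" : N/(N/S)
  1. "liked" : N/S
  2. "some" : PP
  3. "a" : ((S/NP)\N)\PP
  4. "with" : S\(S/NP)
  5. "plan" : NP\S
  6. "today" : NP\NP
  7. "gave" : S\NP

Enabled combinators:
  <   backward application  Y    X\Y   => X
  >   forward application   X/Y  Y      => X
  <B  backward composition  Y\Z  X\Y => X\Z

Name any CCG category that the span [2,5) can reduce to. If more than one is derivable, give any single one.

S\N

[0,8] S   <
  [0,7] NP   <
    [0,5] S   <
      [0,2] N   >
        [0,1] "park" : N/(N/S)
        [1,2] "liked" : N/S
      [2,5] S\N   <B
        [2,4] (S/NP)\N   <
          [2,3] "some" : PP
          [3,4] "a" : ((S/NP)\N)\PP
        [4,5] "with" : S\(S/NP)
    [5,7] NP\S   <B
      [5,6] "plan" : NP\S
      [6,7] "today" : NP\NP
  [7,8] "gave" : S\NP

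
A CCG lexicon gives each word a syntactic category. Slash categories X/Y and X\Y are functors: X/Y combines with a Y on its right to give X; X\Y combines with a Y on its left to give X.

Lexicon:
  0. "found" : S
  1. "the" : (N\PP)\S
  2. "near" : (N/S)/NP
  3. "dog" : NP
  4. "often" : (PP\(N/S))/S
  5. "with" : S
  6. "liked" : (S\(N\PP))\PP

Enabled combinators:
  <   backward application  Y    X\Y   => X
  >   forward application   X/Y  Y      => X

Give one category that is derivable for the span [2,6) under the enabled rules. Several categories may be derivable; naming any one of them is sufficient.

[0,7] S   <
  [0,2] N\PP   <
    [0,1] "found" : S
    [1,2] "the" : (N\PP)\S
  [2,7] S\(N\PP)   <
    [2,6] PP   <
      [2,4] N/S   >
        [2,3] "near" : (N/S)/NP
        [3,4] "dog" : NP
      [4,6] PP\(N/S)   >
        [4,5] "often" : (PP\(N/S))/S
        [5,6] "with" : S
    [6,7] "liked" : (S\(N\PP))\PP

PP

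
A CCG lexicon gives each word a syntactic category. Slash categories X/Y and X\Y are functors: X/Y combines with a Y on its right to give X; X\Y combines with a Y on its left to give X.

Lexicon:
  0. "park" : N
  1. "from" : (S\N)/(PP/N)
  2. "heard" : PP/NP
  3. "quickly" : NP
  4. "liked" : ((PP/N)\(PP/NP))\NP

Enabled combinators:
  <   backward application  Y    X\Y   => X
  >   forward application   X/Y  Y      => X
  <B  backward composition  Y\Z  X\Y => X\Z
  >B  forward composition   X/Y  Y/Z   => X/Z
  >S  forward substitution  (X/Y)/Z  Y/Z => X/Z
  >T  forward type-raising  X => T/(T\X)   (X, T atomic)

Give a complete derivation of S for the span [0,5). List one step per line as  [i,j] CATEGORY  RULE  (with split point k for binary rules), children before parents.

[0,5] S   >
  [0,1] S/(S\N)   >T
    [0,1] "park" : N
  [1,5] S\N   >
    [1,2] "from" : (S\N)/(PP/N)
    [2,5] PP/N   <
      [2,3] "heard" : PP/NP
      [3,5] (PP/N)\(PP/NP)   <
        [3,4] "quickly" : NP
        [4,5] "liked" : ((PP/N)\(PP/NP))\NP

[0,1] N  lex  "park"
[0,1] S/(S\N)  >T
[1,2] (S\N)/(PP/N)  lex  "from"
[2,3] PP/NP  lex  "heard"
[3,4] NP  lex  "quickly"
[4,5] ((PP/N)\(PP/NP))\NP  lex  "liked"
[3,5] (PP/N)\(PP/NP)  <  k=4
[2,5] PP/N  <  k=3
[1,5] S\N  >  k=2
[0,5] S  >  k=1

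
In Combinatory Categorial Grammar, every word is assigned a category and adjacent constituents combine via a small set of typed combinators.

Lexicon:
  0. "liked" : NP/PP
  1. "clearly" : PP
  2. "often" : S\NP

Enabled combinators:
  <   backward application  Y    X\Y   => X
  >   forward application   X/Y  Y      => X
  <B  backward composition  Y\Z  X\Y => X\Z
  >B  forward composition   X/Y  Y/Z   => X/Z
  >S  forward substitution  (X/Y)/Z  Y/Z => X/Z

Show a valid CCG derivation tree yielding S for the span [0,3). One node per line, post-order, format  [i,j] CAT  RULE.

[0,3] S   <
  [0,2] NP   >
    [0,1] "liked" : NP/PP
    [1,2] "clearly" : PP
  [2,3] "often" : S\NP

[0,1] NP/PP  lex  "liked"
[1,2] PP  lex  "clearly"
[0,2] NP  >  k=1
[2,3] S\NP  lex  "often"
[0,3] S  <  k=2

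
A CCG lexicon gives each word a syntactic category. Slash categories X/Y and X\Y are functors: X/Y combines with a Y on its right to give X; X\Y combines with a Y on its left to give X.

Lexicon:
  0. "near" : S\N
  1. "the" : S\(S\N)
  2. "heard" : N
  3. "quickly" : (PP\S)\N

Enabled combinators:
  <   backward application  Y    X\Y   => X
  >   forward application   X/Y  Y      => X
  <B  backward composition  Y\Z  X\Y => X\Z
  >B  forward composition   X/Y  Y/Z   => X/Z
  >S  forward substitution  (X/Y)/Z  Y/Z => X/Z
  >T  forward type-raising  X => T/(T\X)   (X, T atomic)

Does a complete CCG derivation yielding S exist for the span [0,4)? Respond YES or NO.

S\N S\(S\N) N (PP\S)\N
CKY chart[0,4] = {N/(N\PP), NP/(NP\PP), PP, PP/(PP\PP), S/(S\PP)}; S ∉ chart

NO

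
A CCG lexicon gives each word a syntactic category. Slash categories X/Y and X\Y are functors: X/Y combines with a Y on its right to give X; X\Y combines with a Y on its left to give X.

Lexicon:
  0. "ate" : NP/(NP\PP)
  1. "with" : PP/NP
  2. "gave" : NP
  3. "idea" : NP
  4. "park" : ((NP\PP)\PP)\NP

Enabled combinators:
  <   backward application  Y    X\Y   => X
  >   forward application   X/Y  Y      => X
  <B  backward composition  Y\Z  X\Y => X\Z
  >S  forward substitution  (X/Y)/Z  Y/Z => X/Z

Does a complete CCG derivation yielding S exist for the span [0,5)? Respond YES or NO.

NP/(NP\PP) PP/NP NP NP ((NP\PP)\PP)\NP
CKY chart[0,5] = {NP}; S ∉ chart

NO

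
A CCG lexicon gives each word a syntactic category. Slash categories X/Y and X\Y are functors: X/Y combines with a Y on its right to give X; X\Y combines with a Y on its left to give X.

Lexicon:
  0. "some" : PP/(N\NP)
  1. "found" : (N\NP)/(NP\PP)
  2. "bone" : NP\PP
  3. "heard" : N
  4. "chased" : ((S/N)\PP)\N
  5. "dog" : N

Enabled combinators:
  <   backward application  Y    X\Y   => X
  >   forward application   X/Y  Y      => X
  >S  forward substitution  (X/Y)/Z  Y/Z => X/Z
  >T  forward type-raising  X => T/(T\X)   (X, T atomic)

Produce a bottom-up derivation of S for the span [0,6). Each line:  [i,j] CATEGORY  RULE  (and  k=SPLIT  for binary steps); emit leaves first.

[0,6] S   >
  [0,5] S/N   <
    [0,3] PP   >
      [0,1] "some" : PP/(N\NP)
      [1,3] N\NP   >
        [1,2] "found" : (N\NP)/(NP\PP)
        [2,3] "bone" : NP\PP
    [3,5] (S/N)\PP   <
      [3,4] "heard" : N
      [4,5] "chased" : ((S/N)\PP)\N
  [5,6] "dog" : N

[0,1] PP/(N\NP)  lex  "some"
[1,2] (N\NP)/(NP\PP)  lex  "found"
[2,3] NP\PP  lex  "bone"
[1,3] N\NP  >  k=2
[0,3] PP  >  k=1
[3,4] N  lex  "heard"
[4,5] ((S/N)\PP)\N  lex  "chased"
[3,5] (S/N)\PP  <  k=4
[0,5] S/N  <  k=3
[5,6] N  lex  "dog"
[0,6] S  >  k=5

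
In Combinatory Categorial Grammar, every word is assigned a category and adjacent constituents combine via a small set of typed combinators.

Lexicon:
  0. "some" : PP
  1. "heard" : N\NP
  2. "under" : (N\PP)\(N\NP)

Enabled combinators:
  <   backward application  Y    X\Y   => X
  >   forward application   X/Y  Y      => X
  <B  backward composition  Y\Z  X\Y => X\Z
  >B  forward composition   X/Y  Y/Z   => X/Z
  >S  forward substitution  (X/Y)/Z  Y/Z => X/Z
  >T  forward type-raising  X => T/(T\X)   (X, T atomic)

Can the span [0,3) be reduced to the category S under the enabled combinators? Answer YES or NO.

PP N\NP (N\PP)\(N\NP)
CKY chart[0,3] = {N, N/(N\N), NP/(NP\N), PP/(PP\N), S/(S\N)}; S ∉ chart

NO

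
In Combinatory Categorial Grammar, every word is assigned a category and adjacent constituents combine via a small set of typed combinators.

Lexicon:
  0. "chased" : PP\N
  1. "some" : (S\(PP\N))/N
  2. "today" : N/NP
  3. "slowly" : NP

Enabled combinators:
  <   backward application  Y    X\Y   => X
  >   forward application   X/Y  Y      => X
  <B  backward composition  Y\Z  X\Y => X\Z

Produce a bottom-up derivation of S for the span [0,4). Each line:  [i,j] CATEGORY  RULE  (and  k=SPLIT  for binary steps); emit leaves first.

[0,4] S   <
  [0,1] "chased" : PP\N
  [1,4] S\(PP\N)   >
    [1,2] "some" : (S\(PP\N))/N
    [2,4] N   >
      [2,3] "today" : N/NP
      [3,4] "slowly" : NP

[0,1] PP\N  lex  "chased"
[1,2] (S\(PP\N))/N  lex  "some"
[2,3] N/NP  lex  "today"
[3,4] NP  lex  "slowly"
[2,4] N  >  k=3
[1,4] S\(PP\N)  >  k=2
[0,4] S  <  k=1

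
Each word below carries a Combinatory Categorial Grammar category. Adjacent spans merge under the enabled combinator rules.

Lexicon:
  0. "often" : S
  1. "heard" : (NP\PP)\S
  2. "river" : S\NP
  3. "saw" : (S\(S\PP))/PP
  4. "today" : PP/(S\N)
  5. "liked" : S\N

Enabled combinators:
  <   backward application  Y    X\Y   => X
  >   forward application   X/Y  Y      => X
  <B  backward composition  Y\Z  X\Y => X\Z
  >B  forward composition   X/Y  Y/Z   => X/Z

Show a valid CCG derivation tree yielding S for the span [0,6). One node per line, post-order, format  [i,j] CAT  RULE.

[0,6] S   <
  [0,3] S\PP   <B
    [0,2] NP\PP   <
      [0,1] "often" : S
      [1,2] "heard" : (NP\PP)\S
    [2,3] "river" : S\NP
  [3,6] S\(S\PP)   >
    [3,4] "saw" : (S\(S\PP))/PP
    [4,6] PP   >
      [4,5] "today" : PP/(S\N)
      [5,6] "liked" : S\N

[0,1] S  lex  "often"
[1,2] (NP\PP)\S  lex  "heard"
[0,2] NP\PP  <  k=1
[2,3] S\NP  lex  "river"
[0,3] S\PP  <B  k=2
[3,4] (S\(S\PP))/PP  lex  "saw"
[4,5] PP/(S\N)  lex  "today"
[5,6] S\N  lex  "liked"
[4,6] PP  >  k=5
[3,6] S\(S\PP)  >  k=4
[0,6] S  <  k=3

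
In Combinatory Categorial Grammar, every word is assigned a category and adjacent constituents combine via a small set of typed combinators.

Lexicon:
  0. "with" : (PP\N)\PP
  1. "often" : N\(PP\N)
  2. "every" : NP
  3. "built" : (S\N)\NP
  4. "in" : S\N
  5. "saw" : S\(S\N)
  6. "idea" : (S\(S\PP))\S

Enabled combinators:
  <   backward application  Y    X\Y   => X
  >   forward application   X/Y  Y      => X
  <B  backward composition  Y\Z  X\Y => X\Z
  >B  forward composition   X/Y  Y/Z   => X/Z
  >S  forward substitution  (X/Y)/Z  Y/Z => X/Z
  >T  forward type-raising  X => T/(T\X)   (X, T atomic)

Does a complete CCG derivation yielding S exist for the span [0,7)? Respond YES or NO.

[0,7] S   <
  [0,4] S\PP   <B
    [0,2] N\PP   <B
      [0,1] "with" : (PP\N)\PP
      [1,2] "often" : N\(PP\N)
    [2,4] S\N   <
      [2,3] "every" : NP
      [3,4] "built" : (S\N)\NP
  [4,7] S\(S\PP)   <
    [4,6] S   <
      [4,5] "in" : S\N
      [5,6] "saw" : S\(S\N)
    [6,7] "idea" : (S\(S\PP))\S

YES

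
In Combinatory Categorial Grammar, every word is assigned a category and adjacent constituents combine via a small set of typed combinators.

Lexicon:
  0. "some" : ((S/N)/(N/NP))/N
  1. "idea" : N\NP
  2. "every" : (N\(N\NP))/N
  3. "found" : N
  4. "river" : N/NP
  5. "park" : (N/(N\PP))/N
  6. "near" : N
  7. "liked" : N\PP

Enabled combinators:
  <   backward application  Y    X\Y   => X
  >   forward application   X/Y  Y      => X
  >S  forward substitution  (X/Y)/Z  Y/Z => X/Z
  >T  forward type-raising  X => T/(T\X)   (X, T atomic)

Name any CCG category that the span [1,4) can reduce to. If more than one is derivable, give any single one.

N

[0,8] S   >
  [0,5] S/N   >
    [0,4] (S/N)/(N/NP)   >
      [0,1] "some" : ((S/N)/(N/NP))/N
      [1,4] N   <
        [1,2] "idea" : N\NP
        [2,4] N\(N\NP)   >
          [2,3] "every" : (N\(N\NP))/N
          [3,4] "found" : N
    [4,5] "river" : N/NP
  [5,8] N   >
    [5,7] N/(N\PP)   >
      [5,6] "park" : (N/(N\PP))/N
      [6,7] "near" : N
    [7,8] "liked" : N\PP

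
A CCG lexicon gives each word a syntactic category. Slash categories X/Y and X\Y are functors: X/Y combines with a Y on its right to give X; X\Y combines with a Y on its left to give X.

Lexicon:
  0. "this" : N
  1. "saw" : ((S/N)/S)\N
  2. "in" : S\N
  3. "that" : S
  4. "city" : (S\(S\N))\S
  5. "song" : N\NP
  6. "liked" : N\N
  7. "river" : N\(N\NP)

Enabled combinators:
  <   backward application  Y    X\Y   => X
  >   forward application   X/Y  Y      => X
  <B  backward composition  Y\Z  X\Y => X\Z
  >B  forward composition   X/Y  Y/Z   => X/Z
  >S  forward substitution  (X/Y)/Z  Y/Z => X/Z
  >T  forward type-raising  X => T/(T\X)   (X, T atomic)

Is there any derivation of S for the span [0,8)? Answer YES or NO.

YES

[0,8] S   >
  [0,5] S/N   >
    [0,2] (S/N)/S   <
      [0,1] "this" : N
      [1,2] "saw" : ((S/N)/S)\N
    [2,5] S   <
      [2,3] "in" : S\N
      [3,5] S\(S\N)   <
        [3,4] "that" : S
        [4,5] "city" : (S\(S\N))\S
  [5,8] N   <
    [5,7] N\NP   <B
      [5,6] "song" : N\NP
      [6,7] "liked" : N\N
    [7,8] "river" : N\(N\NP)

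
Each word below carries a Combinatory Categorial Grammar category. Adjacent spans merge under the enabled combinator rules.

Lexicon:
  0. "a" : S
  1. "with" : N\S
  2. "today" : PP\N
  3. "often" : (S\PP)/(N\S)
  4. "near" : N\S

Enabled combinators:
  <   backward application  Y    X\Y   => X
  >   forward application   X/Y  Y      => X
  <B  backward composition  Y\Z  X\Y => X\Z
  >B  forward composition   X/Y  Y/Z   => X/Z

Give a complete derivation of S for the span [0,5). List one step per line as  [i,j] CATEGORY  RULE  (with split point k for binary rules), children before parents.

[0,1] S  lex  "a"
[1,2] N\S  lex  "with"
[0,2] N  <  k=1
[2,3] PP\N  lex  "today"
[0,3] PP  <  k=2
[3,4] (S\PP)/(N\S)  lex  "often"
[4,5] N\S  lex  "near"
[3,5] S\PP  >  k=4
[0,5] S  <  k=3

[0,5] S   <
  [0,3] PP   <
    [0,2] N   <
      [0,1] "a" : S
      [1,2] "with" : N\S
    [2,3] "today" : PP\N
  [3,5] S\PP   >
    [3,4] "often" : (S\PP)/(N\S)
    [4,5] "near" : N\S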